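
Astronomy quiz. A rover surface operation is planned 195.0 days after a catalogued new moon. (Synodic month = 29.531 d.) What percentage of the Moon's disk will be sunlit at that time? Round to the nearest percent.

195.0 d spans 6 complete synodic months (6 × 29.531 = 177.19 d) plus 17.81 d.
Phase angle: θ = 360°·(17.81 d)/(29.531 d) = 217.2°.
cos 217.2° = (-0.797), so f = (1 − (-0.797))/2 = 0.898, so 90%.

90%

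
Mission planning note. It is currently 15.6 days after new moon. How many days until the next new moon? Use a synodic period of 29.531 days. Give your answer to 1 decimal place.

13.9 days

The next new moon completes the synodic month: 29.531 − 15.6 = 13.931 days.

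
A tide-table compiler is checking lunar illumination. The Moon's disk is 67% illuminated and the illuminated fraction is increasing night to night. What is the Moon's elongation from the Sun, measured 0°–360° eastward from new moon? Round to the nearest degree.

110°

Invert f = (1 − cos θ)/2 to get cos θ = 1 − 2(0.67) = -0.340, hence θ₀ = arccos -0.340 = 109.9°.
The Moon is waxing (0°–180°), so θ = 109.9° directly.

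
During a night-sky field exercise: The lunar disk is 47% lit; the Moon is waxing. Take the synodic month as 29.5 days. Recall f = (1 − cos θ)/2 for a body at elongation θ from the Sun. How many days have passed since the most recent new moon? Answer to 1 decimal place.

7.1 days

Invert f = (1 − cos θ)/2 to get cos θ = 1 − 2(0.47) = 0.060, hence θ₀ = arccos 0.060 = 86.6°.
Before full moon the principal value applies: θ = 86.6°.
Age = 29.5 × 86.6°/360° ≈ 7.09 days.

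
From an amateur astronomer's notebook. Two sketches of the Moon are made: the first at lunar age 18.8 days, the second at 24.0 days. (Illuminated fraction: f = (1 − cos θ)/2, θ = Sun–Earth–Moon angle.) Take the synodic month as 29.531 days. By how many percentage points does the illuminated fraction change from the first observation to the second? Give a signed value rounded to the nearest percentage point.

First observation: θ = 360°·18.8/29.531 = 229.2°, so f = 0.827.
Second observation: θ = 292.6°, f = 0.308.
Δf = 0.308 − 0.827 = -0.519, i.e. -52 pp.

-52 percentage points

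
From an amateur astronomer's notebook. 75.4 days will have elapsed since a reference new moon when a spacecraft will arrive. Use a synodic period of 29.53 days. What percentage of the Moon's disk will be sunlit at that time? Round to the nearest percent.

97%

Reduce mod P: 75.4 − 2×29.53 = 16.34 d into the current lunation.
Phase angle: θ = 360°·(16.34 d)/(29.53 d) = 199.2°.
Illuminated fraction = (1 − cos 199.2°)/2 = (1 − (-0.944))/2 ≈ 0.972, so 97%.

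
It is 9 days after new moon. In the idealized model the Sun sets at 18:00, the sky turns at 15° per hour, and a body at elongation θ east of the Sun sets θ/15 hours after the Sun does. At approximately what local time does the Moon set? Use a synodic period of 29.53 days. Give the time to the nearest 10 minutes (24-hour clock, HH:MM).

01:20

The Moon has covered 9/29.53 of its cycle, so θ ≈ 360° × 9/29.53 = 109.7°.
At 15° of sky rotation per hour, 109.7° corresponds to a 7.31 h lag.
18:00 + 7.315 h ≈ 01:19 → 01:20 to the nearest ten minutes.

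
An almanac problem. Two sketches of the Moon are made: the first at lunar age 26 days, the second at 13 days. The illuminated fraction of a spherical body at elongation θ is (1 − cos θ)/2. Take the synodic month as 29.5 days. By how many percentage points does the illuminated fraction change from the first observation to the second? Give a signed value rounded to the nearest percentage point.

θ₁ = 360° × 26/29.5 = 317.3°, f₁ = (1 − cos θ₁)/2 = 0.133.
θ₂ = 360° × 13/29.5 = 158.6°, f₂ = (1 − cos θ₂)/2 = 0.966.
Change = f₂ − f₁ = +0.833 → +83 percentage points.

+83 percentage points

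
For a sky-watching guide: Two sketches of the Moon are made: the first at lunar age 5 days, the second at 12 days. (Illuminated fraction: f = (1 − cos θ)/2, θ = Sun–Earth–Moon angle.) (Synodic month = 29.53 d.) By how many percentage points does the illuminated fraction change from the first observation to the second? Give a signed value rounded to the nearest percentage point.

+66 percentage points

θ₁ = 360° × 5/29.53 = 61.0°, f₁ = (1 − cos θ₁)/2 = 0.257.
θ₂ = 360° × 12/29.53 = 146.3°, f₂ = (1 − cos θ₂)/2 = 0.916.
Change = f₂ − f₁ = +0.659 → +66 percentage points.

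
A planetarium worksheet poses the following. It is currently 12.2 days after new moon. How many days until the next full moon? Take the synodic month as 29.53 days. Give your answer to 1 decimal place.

2.6 days

Full moon is 0.5 of the way through the cycle: age 0.5 × 29.53 = 14.765 d.
That is 14.765 − 12.2 = 2.565 days ahead.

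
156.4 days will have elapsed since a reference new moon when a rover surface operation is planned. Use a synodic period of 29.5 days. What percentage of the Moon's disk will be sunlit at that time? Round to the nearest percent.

66%

Reduce mod P: 156.4 − 5×29.5 = 8.90 d into the current lunation.
Elongation θ = 360° × 8.90/29.5 ≈ 108.6°.
Illuminated fraction = (1 − cos 108.6°)/2 = (1 − (-0.319))/2 ≈ 0.660, so 66%.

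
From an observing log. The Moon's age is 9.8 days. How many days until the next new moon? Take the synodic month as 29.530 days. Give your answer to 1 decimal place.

19.7 days

One full lunation from the last new moon is 29.530 d; remaining = 29.530 − 9.8 = 19.730 d.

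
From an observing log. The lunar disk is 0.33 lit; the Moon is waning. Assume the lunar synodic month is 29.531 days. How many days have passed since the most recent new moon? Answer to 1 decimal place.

23.8 days

From f = (1 − cos θ)/2: cos θ = 1 − 2×0.33 = 0.340; arccos → 70.1°.
Waning ⇒ past full, so θ = 360° − 70.1° = 289.9°.
Age = 29.531 × 289.9°/360° ≈ 23.78 days.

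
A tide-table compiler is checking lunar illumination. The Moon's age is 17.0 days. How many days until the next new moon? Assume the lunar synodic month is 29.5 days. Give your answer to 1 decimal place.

The next new moon completes the synodic month: 29.5 − 17.0 = 12.500 days.

12.5 days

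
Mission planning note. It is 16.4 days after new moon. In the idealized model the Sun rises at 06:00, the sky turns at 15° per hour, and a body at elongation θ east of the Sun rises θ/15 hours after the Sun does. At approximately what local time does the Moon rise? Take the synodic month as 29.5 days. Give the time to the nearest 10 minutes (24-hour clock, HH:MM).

19:20

Elongation θ = 360° × 16.4/29.5 ≈ 200.1°.
The Moon trails the Sun by θ/15 = 200.1/15 ≈ 13.34 hours.
06:00 + 13.342 h ≈ 19:21 → 19:20 to the nearest ten minutes.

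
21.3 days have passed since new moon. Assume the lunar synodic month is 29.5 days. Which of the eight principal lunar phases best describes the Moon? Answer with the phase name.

θ ≈ 360° × 21.3/29.5 = 260°, which falls in the last quarter sector.

last quarter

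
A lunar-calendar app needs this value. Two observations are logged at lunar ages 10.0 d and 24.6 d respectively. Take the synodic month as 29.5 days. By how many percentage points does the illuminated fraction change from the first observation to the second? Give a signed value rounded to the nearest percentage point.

θ₁ = 360° × 10.0/29.5 = 122.0°, f₁ = (1 − cos θ₁)/2 = 0.765.
θ₂ = 360° × 24.6/29.5 = 300.2°, f₂ = (1 − cos θ₂)/2 = 0.248.
Change = f₂ − f₁ = -0.517 → -52 percentage points.

-52 pp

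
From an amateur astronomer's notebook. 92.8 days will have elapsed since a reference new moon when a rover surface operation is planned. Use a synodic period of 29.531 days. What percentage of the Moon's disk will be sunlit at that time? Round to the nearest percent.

19%

92.8 d spans 3 complete synodic months (3 × 29.531 = 88.59 d) plus 4.21 d.
Phase angle: θ = 360°·(4.21 d)/(29.531 d) = 51.3°.
cos 51.3° = 0.625, so f = (1 − 0.625)/2 = 0.187, so 19%.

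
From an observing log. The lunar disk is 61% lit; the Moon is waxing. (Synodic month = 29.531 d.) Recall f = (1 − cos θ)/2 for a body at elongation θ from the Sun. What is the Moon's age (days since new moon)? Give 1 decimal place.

Invert f = (1 − cos θ)/2 to get cos θ = 1 − 2(0.61) = -0.220, hence θ₀ = arccos -0.220 = 102.7°.
The Moon is waxing (0°–180°), so θ = 102.7° directly.
At 360°/29.531 d per day, 102.7° corresponds to 8.43 days.

8.4 days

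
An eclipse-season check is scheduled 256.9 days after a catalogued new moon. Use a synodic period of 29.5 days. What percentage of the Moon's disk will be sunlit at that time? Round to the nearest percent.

256.9 d spans 8 complete synodic months (8 × 29.5 = 236.00 d) plus 20.90 d.
Phase angle: θ = 360°·(20.90 d)/(29.5 d) = 255.1°.
With cos θ = (-0.258), the lit fraction is (1 − (-0.258))/2 ≈ 0.629, so 63%.

63%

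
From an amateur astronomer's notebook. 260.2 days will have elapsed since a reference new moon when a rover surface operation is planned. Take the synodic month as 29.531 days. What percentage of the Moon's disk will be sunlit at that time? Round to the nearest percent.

260.2 d spans 8 complete synodic months (8 × 29.531 = 236.25 d) plus 23.95 d.
The Moon has covered 23.95/29.531 of its cycle, so θ ≈ 360° × 23.95/29.531 = 292.0°.
cos 292.0° = 0.374, so f = (1 − 0.374)/2 = 0.313, so 31%.

31%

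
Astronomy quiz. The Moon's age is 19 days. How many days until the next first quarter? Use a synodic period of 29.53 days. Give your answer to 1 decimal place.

17.9 days

First quarter is 0.25 of the way through the cycle: age 0.25 × 29.53 = 7.383 d.
This lunation's first quarter (7.383 d) has passed, so add one period: 36.913 − 19 = 17.913 days.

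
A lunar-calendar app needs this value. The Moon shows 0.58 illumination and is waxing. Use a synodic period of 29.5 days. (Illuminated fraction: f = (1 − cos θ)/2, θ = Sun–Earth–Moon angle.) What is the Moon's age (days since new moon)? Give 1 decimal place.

cos θ = 1 − 2f = -0.160, giving a principal value of 99.2°.
Waxing ⇒ before full, so θ = 99.2°.
Age = 29.5 × 99.2°/360° ≈ 8.13 days.

8.1 days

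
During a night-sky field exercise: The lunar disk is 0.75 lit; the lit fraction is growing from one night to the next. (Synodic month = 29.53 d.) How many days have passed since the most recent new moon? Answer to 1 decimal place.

9.8 days

From f = (1 − cos θ)/2: cos θ = 1 − 2×0.75 = -0.500; arccos → 120.0°.
Waxing ⇒ before full, so θ = 120.0°.
At 360°/29.53 d per day, 120.0° corresponds to 9.84 days.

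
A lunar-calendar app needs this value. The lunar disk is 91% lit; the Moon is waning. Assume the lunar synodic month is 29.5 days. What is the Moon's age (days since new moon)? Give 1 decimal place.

17.6 days

From f = (1 − cos θ)/2: cos θ = 1 − 2×0.91 = -0.820; arccos → 145.1°.
A waning Moon lies in 180°–360°, so θ = 360° − 145.1° = 214.9°.
Age = 29.5 × 214.9°/360° ≈ 17.61 days.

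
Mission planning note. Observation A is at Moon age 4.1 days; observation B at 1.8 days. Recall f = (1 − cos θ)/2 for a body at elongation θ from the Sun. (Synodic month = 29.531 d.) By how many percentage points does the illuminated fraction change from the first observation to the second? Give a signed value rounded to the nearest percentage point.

-14 pp

θ₁ = 360° × 4.1/29.531 = 50.0°, f₁ = (1 − cos θ₁)/2 = 0.178.
θ₂ = 360° × 1.8/29.531 = 21.9°, f₂ = (1 − cos θ₂)/2 = 0.036.
Change = f₂ − f₁ = -0.142 → -14 percentage points.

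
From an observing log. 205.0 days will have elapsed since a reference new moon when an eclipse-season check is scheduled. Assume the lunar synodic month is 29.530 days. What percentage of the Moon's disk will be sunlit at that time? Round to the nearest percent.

Reduce mod P: 205.0 − 6×29.530 = 27.82 d into the current lunation.
Phase angle: θ = 360°·(27.82 d)/(29.530 d) = 339.2°.
With cos θ = 0.935, the lit fraction is (1 − 0.935)/2 ≈ 0.033, so 3%.

3%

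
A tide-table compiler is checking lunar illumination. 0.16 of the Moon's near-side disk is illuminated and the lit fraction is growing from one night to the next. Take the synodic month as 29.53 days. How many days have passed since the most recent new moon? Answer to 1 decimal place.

3.9 days

cos θ = 1 − 2f = 0.680, giving a principal value of 47.2°.
The Moon is waxing (0°–180°), so θ = 47.2° directly.
That fraction of the synodic month is 47.2/360 × 29.53 d ≈ 3.87 d.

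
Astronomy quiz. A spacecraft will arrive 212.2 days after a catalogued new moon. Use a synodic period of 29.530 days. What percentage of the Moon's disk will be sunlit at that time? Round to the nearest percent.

212.2 d spans 7 complete synodic months (7 × 29.530 = 206.71 d) plus 5.49 d.
The Moon has covered 5.49/29.530 of its cycle, so θ ≈ 360° × 5.49/29.530 = 66.9°.
cos 66.9° = 0.392, so f = (1 − 0.392)/2 = 0.304, so 30%.

30%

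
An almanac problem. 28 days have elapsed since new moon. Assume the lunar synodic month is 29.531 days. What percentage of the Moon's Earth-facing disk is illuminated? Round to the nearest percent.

3%

Phase angle: θ = 360°·(28 d)/(29.531 d) = 341.3°.
cos 341.3° = 0.947, so f = (1 − 0.947)/2 = 0.026, so 3%.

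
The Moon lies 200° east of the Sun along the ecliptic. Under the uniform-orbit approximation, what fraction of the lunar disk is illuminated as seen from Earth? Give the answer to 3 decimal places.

cos 200° = (-0.940), so f = (1 − (-0.940))/2 = 0.970.

0.970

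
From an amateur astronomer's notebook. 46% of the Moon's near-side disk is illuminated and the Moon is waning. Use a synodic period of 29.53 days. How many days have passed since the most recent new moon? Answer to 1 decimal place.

22.5 days

From f = (1 − cos θ)/2: cos θ = 1 − 2×0.46 = 0.080; arccos → 85.4°.
Since the Moon is past full (waning), take the reflex angle: θ = 360° − 85.4° = 274.6°.
At 360°/29.53 d per day, 274.6° corresponds to 22.52 days.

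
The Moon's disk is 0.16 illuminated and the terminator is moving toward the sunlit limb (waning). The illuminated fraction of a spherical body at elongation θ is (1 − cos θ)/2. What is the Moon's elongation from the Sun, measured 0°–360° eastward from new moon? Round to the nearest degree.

313°

Invert f = (1 − cos θ)/2 to get cos θ = 1 − 2(0.16) = 0.680, hence θ₀ = arccos 0.680 = 47.2°.
Since the Moon is past full (waning), take the reflex angle: θ = 360° − 47.2° = 312.8°.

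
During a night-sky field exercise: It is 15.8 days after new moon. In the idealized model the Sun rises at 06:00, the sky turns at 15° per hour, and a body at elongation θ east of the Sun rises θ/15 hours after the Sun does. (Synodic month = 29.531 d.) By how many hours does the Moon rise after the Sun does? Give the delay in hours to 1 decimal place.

12.8 h

The Moon has covered 15.8/29.531 of its cycle, so θ ≈ 360° × 15.8/29.531 = 192.6°.
Delay after the Sun = 192.6° / (15°/h) ≈ 12.84 h.
So the Moon rises 12.84 h after the Sun.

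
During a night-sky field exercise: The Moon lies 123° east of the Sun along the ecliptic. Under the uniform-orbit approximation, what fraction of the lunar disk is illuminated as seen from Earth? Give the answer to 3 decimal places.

0.772

f = (1 − cos 123°)/2 = (1 − (-0.545))/2 ≈ 0.772.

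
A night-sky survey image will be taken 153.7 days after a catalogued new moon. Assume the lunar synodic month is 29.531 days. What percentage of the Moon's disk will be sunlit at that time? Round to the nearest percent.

36%

153.7/29.531 = 5.205 lunations, so 5 complete cycles and 6.04 d into the next.
Elongation θ = 360° × 6.04/29.531 ≈ 73.7°.
With cos θ = 0.281, the lit fraction is (1 − 0.281)/2 ≈ 0.360, so 36%.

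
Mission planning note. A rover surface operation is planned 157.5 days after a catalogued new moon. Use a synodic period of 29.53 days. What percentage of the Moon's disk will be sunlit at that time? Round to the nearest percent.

75%

157.5/29.53 = 5.334 lunations, so 5 complete cycles and 9.85 d into the next.
The Moon has covered 9.85/29.53 of its cycle, so θ ≈ 360° × 9.85/29.53 = 120.1°.
Illuminated fraction = (1 − cos 120.1°)/2 = (1 − (-0.501))/2 ≈ 0.751, so 75%.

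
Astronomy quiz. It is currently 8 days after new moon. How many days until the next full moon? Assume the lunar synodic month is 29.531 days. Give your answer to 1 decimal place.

Full moon is 0.5 of the way through the cycle: age 0.5 × 29.531 = 14.765 d.
So 6.765 days remain (14.765 − 8).

6.8 days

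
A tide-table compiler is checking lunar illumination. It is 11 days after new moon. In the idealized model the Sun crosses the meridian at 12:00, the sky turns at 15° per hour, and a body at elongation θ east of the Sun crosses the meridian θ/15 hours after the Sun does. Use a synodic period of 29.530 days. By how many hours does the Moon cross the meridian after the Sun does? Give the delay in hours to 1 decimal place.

8.9 h

The Moon has covered 11/29.530 of its cycle, so θ ≈ 360° × 11/29.530 = 134.1°.
At 15° of sky rotation per hour, 134.1° corresponds to a 8.94 h lag.
So the Moon crosses the meridian 8.94 h after the Sun.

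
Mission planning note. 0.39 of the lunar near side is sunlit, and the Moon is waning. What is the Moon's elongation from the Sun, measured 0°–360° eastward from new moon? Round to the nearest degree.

283°

cos θ = 1 − 2f = 0.220, giving a principal value of 77.3°.
Waning ⇒ past full, so θ = 360° − 77.3° = 282.7°.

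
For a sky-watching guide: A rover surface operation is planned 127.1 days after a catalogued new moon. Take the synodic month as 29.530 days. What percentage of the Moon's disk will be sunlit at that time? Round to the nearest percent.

Reduce mod P: 127.1 − 4×29.530 = 8.98 d into the current lunation.
Phase angle: θ = 360°·(8.98 d)/(29.530 d) = 109.5°.
With cos θ = (-0.333), the lit fraction is (1 − (-0.333))/2 ≈ 0.667, so 67%.

67%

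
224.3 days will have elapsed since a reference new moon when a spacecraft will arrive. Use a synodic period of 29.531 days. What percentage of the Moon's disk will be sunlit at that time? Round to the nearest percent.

224.3 d spans 7 complete synodic months (7 × 29.531 = 206.72 d) plus 17.58 d.
Elongation θ = 360° × 17.58/29.531 ≈ 214.3°.
cos 214.3° = (-0.826), so f = (1 − (-0.826))/2 = 0.913, so 91%.

91%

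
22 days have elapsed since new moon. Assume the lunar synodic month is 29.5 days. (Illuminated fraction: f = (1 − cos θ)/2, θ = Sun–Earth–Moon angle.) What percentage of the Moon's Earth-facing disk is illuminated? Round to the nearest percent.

Elongation θ = 360° × 22/29.5 ≈ 268.5°.
cos 268.5° = (-0.027), so f = (1 − (-0.027))/2 = 0.513, so 51%.

51%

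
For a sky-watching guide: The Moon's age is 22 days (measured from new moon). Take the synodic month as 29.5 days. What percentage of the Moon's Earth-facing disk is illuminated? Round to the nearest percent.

Elongation θ = 360° × 22/29.5 ≈ 268.5°.
cos 268.5° = (-0.027), so f = (1 − (-0.027))/2 = 0.513, so 51%.

51%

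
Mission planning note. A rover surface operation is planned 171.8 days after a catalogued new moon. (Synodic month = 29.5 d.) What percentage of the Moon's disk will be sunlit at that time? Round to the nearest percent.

Reduce mod P: 171.8 − 5×29.5 = 24.30 d into the current lunation.
Elongation θ = 360° × 24.30/29.5 ≈ 296.5°.
With cos θ = 0.447, the lit fraction is (1 − 0.447)/2 ≈ 0.277, so 28%.

28%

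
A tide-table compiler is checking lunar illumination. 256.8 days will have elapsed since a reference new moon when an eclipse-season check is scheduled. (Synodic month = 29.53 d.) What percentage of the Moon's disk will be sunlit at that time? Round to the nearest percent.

256.8/29.53 = 8.696 lunations, so 8 complete cycles and 20.56 d into the next.
Phase angle: θ = 360°·(20.56 d)/(29.53 d) = 250.6°.
cos 250.6° = (-0.331), so f = (1 − (-0.331))/2 = 0.666, so 67%.

67%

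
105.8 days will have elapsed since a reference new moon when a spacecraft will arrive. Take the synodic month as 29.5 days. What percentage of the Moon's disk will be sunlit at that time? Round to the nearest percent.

93%

105.8/29.5 = 3.586 lunations, so 3 complete cycles and 17.30 d into the next.
The Moon has covered 17.30/29.5 of its cycle, so θ ≈ 360° × 17.30/29.5 = 211.1°.
Illuminated fraction = (1 − cos 211.1°)/2 = (1 − (-0.856))/2 ≈ 0.928, so 93%.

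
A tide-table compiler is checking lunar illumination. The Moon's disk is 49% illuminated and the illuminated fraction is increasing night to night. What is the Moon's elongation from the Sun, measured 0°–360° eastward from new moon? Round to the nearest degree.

From f = (1 − cos θ)/2: cos θ = 1 − 2×0.49 = 0.020; arccos → 88.9°.
Before full moon the principal value applies: θ = 88.9°.

89°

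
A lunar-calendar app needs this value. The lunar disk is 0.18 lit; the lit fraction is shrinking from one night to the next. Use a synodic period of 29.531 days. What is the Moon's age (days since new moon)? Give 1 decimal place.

cos θ = 1 − 2f = 0.640, giving a principal value of 50.2°.
A waning Moon lies in 180°–360°, so θ = 360° − 50.2° = 309.8°.
At 360°/29.531 d per day, 309.8° corresponds to 25.41 days.

25.4 days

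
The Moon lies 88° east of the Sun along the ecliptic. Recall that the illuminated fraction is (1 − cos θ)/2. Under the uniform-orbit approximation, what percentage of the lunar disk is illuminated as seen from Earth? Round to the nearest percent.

Half-versine of 88°: (1 − 0.035)/2 = 0.483, i.e. 48%.

48%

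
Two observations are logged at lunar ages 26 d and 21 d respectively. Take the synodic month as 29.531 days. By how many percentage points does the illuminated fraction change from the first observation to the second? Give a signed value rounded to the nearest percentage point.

θ₁ = 360° × 26/29.531 = 317.0°, f₁ = (1 − cos θ₁)/2 = 0.135.
θ₂ = 360° × 21/29.531 = 256.0°, f₂ = (1 − cos θ₂)/2 = 0.621.
Change = f₂ − f₁ = +0.486 → +49 percentage points.

+49 percentage points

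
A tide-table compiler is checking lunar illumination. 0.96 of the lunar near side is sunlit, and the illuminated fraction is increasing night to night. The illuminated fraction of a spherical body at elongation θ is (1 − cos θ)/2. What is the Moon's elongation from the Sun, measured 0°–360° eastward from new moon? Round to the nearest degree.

Invert f = (1 − cos θ)/2 to get cos θ = 1 − 2(0.96) = -0.920, hence θ₀ = arccos -0.920 = 156.9°.
Before full moon the principal value applies: θ = 156.9°.

157°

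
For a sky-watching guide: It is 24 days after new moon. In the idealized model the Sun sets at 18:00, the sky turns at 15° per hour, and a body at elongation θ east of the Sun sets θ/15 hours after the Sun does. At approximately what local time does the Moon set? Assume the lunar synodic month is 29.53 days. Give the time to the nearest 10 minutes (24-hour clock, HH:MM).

13:30

Phase angle: θ = 360°·(24 d)/(29.53 d) = 292.6°.
At 15° of sky rotation per hour, 292.6° corresponds to a 19.51 h lag.
18:00 + 19.506 h ≈ 13:30 → 13:30 to the nearest ten minutes.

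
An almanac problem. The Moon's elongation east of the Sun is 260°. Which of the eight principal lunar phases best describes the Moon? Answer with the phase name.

260° lies in the last quarter sector of the 8-phase cycle.

last quarter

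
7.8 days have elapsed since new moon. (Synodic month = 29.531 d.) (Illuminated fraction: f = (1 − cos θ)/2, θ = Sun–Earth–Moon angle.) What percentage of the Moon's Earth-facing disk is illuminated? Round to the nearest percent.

Elongation θ = 360° × 7.8/29.531 ≈ 95.1°.
With cos θ = (-0.089), the lit fraction is (1 − (-0.089))/2 ≈ 0.544, so 54%.

54%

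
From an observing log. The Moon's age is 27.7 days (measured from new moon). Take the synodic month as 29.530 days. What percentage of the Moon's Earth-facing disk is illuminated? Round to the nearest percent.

Phase angle: θ = 360°·(27.7 d)/(29.530 d) = 337.7°.
With cos θ = 0.925, the lit fraction is (1 − 0.925)/2 ≈ 0.037, so 4%.

4%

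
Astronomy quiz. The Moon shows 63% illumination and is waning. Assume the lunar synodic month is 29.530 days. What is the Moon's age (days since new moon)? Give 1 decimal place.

20.9 days

cos θ = 1 − 2f = -0.260, giving a principal value of 105.1°.
Waning ⇒ past full, so θ = 360° − 105.1° = 254.9°.
At 360°/29.530 d per day, 254.9° corresponds to 20.91 days.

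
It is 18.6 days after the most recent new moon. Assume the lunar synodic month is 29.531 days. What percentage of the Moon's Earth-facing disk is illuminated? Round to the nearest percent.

84%

Phase angle: θ = 360°·(18.6 d)/(29.531 d) = 226.7°.
cos 226.7° = (-0.685), so f = (1 − (-0.685))/2 = 0.843, so 84%.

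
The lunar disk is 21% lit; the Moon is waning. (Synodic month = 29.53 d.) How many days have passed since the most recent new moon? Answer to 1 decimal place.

Invert f = (1 − cos θ)/2 to get cos θ = 1 − 2(0.21) = 0.580, hence θ₀ = arccos 0.580 = 54.5°.
A waning Moon lies in 180°–360°, so θ = 360° − 54.5° = 305.5°.
That fraction of the synodic month is 305.5/360 × 29.53 d ≈ 25.06 d.

25.1 days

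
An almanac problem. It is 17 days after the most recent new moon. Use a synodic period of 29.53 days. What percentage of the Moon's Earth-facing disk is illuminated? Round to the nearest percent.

94%

The Moon has covered 17/29.53 of its cycle, so θ ≈ 360° × 17/29.53 = 207.2°.
cos 207.2° = (-0.889), so f = (1 − (-0.889))/2 = 0.945, so 94%.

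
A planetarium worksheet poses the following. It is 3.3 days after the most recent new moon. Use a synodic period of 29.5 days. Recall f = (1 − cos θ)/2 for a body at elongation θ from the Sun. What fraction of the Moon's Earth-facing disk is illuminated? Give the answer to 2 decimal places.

Elongation θ = 360° × 3.3/29.5 ≈ 40.3°.
Illuminated fraction = (1 − cos 40.3°)/2 = (1 − 0.763)/2 ≈ 0.119.

0.12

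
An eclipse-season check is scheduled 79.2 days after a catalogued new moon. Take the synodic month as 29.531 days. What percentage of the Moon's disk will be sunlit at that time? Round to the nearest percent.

Reduce mod P: 79.2 − 2×29.531 = 20.14 d into the current lunation.
Phase angle: θ = 360°·(20.14 d)/(29.531 d) = 245.5°.
cos 245.5° = (-0.415), so f = (1 − (-0.415))/2 = 0.707, so 71%.

71%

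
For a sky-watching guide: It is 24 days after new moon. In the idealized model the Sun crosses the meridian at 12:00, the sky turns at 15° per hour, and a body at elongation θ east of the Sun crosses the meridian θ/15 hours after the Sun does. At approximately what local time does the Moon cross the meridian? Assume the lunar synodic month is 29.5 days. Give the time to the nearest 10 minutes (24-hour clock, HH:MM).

07:30

Phase angle: θ = 360°·(24 d)/(29.5 d) = 292.9°.
The Moon trails the Sun by θ/15 = 292.9/15 ≈ 19.53 hours.
12:00 + 19.525 h ≈ 07:32 → 07:30 to the nearest ten minutes.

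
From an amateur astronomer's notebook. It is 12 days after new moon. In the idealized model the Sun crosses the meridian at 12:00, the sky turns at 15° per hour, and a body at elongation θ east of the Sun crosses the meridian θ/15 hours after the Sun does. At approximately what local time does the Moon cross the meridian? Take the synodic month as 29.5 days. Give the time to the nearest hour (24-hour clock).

22:00

Phase angle: θ = 360°·(12 d)/(29.5 d) = 146.4°.
Delay after the Sun = 146.4° / (15°/h) ≈ 9.76 h.
12:00 + 9.76 h ≈ 21:46 → 22:00 to the nearest hour.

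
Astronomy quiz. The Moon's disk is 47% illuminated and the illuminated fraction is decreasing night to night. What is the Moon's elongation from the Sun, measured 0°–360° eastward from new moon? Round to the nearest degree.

Invert f = (1 − cos θ)/2 to get cos θ = 1 − 2(0.47) = 0.060, hence θ₀ = arccos 0.060 = 86.6°.
Waning ⇒ past full, so θ = 360° − 86.6° = 273.4°.

273°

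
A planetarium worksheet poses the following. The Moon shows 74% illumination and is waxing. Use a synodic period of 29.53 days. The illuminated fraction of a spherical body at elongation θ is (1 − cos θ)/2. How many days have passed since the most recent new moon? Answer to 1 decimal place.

9.7 days

cos θ = 1 − 2f = -0.480, giving a principal value of 118.7°.
The Moon is waxing (0°–180°), so θ = 118.7° directly.
At 360°/29.53 d per day, 118.7° corresponds to 9.74 days.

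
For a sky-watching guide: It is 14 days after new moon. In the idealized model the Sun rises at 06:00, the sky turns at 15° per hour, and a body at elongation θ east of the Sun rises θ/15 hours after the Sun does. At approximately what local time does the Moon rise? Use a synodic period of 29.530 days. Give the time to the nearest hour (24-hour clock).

Elongation θ = 360° × 14/29.530 ≈ 170.7°.
The Moon trails the Sun by θ/15 = 170.7/15 ≈ 11.38 hours.
06:00 + 11.38 h ≈ 17:23 → 17:00 to the nearest hour.

17:00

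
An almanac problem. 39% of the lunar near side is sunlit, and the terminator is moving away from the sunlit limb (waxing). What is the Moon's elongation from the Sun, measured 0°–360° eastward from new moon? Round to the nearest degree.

cos θ = 1 − 2f = 0.220, giving a principal value of 77.3°.
Before full moon the principal value applies: θ = 77.3°.

77°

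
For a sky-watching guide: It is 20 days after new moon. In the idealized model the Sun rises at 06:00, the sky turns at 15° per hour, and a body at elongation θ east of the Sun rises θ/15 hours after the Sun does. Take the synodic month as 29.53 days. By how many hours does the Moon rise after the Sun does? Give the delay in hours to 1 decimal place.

16.3 h

Elongation θ = 360° × 20/29.53 ≈ 243.8°.
The Moon trails the Sun by θ/15 = 243.8/15 ≈ 16.25 hours.
So the Moon rises 16.25 h after the Sun.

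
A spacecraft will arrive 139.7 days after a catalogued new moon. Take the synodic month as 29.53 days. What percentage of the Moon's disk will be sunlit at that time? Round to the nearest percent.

139.7/29.53 = 4.731 lunations, so 4 complete cycles and 21.58 d into the next.
Phase angle: θ = 360°·(21.58 d)/(29.53 d) = 263.1°.
Illuminated fraction = (1 − cos 263.1°)/2 = (1 − (-0.120))/2 ≈ 0.560, so 56%.

56%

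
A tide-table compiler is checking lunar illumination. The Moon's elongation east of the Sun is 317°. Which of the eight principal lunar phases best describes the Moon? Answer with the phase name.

317° lies in the waning crescent sector of the 8-phase cycle.

waning crescent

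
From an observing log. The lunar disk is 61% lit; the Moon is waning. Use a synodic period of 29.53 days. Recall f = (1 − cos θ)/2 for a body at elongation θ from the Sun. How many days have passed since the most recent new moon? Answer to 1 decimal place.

21.1 days

Invert f = (1 − cos θ)/2 to get cos θ = 1 − 2(0.61) = -0.220, hence θ₀ = arccos -0.220 = 102.7°.
Waning ⇒ past full, so θ = 360° − 102.7° = 257.3°.
At 360°/29.53 d per day, 257.3° corresponds to 21.11 days.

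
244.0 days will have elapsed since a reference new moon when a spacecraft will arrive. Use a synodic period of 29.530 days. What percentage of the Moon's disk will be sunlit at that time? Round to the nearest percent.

54%

244.0/29.530 = 8.263 lunations, so 8 complete cycles and 7.76 d into the next.
Elongation θ = 360° × 7.76/29.530 ≈ 94.6°.
Illuminated fraction = (1 − cos 94.6°)/2 = (1 − (-0.080))/2 ≈ 0.540, so 54%.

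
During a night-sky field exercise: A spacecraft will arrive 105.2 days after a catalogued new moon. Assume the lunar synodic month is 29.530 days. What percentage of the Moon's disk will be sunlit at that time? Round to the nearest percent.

105.2/29.530 = 3.562 lunations, so 3 complete cycles and 16.61 d into the next.
Phase angle: θ = 360°·(16.61 d)/(29.530 d) = 202.5°.
cos 202.5° = (-0.924), so f = (1 − (-0.924))/2 = 0.962, so 96%.

96%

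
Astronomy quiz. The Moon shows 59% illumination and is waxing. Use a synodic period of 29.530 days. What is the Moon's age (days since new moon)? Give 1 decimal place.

8.2 days

cos θ = 1 − 2f = -0.180, giving a principal value of 100.4°.
Before full moon the principal value applies: θ = 100.4°.
That fraction of the synodic month is 100.4/360 × 29.530 d ≈ 8.23 d.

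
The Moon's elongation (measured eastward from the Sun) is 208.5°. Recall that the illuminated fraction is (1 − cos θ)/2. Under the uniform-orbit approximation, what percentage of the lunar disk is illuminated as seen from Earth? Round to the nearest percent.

94%

Half-versine of 208.5°: (1 − (-0.879))/2 = 0.939, i.e. 94%.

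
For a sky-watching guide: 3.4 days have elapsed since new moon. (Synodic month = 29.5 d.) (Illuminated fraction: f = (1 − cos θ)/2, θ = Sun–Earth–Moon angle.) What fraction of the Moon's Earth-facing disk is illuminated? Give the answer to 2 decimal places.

Elongation θ = 360° × 3.4/29.5 ≈ 41.5°.
With cos θ = 0.749, the lit fraction is (1 − 0.749)/2 ≈ 0.125.

0.13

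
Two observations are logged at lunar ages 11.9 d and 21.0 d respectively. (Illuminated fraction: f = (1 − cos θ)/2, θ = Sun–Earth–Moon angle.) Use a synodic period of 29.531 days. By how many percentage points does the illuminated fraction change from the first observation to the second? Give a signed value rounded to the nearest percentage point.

First observation: θ = 360°·11.9/29.531 = 145.1°, so f = 0.910.
Second observation: θ = 256.0°, f = 0.621.
Δf = 0.621 − 0.910 = -0.289, i.e. -29 pp.

-29 percentage points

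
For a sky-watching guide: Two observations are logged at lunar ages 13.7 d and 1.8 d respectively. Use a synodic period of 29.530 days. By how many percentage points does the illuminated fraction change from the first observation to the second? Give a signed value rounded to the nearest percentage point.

θ₁ = 360° × 13.7/29.530 = 167.0°, f₁ = (1 − cos θ₁)/2 = 0.987.
θ₂ = 360° × 1.8/29.530 = 21.9°, f₂ = (1 − cos θ₂)/2 = 0.036.
Change = f₂ − f₁ = -0.951 → -95 percentage points.

-95 percentage points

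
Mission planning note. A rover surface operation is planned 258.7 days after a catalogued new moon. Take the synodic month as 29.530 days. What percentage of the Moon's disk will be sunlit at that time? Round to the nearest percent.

258.7 d spans 8 complete synodic months (8 × 29.530 = 236.24 d) plus 22.46 d.
The Moon has covered 22.46/29.530 of its cycle, so θ ≈ 360° × 22.46/29.530 = 273.8°.
With cos θ = 0.066, the lit fraction is (1 − 0.066)/2 ≈ 0.467, so 47%.

47%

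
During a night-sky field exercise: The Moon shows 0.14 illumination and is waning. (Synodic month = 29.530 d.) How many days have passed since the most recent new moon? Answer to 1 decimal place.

25.9 days

Invert f = (1 − cos θ)/2 to get cos θ = 1 − 2(0.14) = 0.720, hence θ₀ = arccos 0.720 = 43.9°.
Waning ⇒ past full, so θ = 360° − 43.9° = 316.1°.
Age = 29.530 × 316.1°/360° ≈ 25.93 days.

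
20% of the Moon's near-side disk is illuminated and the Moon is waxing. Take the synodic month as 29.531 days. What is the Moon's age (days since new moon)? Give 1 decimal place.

From f = (1 − cos θ)/2: cos θ = 1 − 2×0.20 = 0.600; arccos → 53.1°.
Before full moon the principal value applies: θ = 53.1°.
Age = 29.531 × 53.1°/360° ≈ 4.36 days.

4.4 days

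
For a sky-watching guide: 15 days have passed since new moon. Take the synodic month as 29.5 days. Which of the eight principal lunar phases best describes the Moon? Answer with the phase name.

At 15/29.5 of the cycle, θ ≈ 183° — the full moon range.

full moon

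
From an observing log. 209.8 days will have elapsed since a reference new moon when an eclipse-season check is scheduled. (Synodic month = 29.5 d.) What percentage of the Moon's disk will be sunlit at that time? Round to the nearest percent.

209.8 d spans 7 complete synodic months (7 × 29.5 = 206.50 d) plus 3.30 d.
Phase angle: θ = 360°·(3.30 d)/(29.5 d) = 40.3°.
With cos θ = 0.763, the lit fraction is (1 − 0.763)/2 ≈ 0.119, so 12%.

12%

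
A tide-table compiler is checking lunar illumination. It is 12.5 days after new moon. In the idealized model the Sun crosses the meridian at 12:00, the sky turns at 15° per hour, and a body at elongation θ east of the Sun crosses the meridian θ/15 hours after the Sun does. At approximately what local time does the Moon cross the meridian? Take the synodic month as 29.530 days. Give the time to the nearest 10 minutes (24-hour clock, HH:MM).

Phase angle: θ = 360°·(12.5 d)/(29.530 d) = 152.4°.
The Moon trails the Sun by θ/15 = 152.4/15 ≈ 10.16 hours.
12:00 + 10.159 h ≈ 22:10 → 22:10 to the nearest ten minutes.

22:10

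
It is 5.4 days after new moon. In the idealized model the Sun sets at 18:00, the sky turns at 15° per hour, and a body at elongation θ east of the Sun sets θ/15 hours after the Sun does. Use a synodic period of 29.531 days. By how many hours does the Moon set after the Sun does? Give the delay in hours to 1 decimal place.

4.4 h

Elongation θ = 360° × 5.4/29.531 ≈ 65.8°.
At 15° of sky rotation per hour, 65.8° corresponds to a 4.39 h lag.
So the Moon sets 4.39 h after the Sun.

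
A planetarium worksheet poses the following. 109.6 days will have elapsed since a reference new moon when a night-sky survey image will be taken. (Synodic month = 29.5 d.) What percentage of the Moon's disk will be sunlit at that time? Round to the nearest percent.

61%

109.6/29.5 = 3.715 lunations, so 3 complete cycles and 21.10 d into the next.
The Moon has covered 21.10/29.5 of its cycle, so θ ≈ 360° × 21.10/29.5 = 257.5°.
cos 257.5° = (-0.217), so f = (1 − (-0.217))/2 = 0.608, so 61%.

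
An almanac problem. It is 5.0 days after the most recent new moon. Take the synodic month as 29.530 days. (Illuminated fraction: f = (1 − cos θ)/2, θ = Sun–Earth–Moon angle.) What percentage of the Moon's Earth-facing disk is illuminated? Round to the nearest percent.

26%

Elongation θ = 360° × 5.0/29.530 ≈ 61.0°.
cos 61.0° = 0.485, so f = (1 − 0.485)/2 = 0.257, so 26%.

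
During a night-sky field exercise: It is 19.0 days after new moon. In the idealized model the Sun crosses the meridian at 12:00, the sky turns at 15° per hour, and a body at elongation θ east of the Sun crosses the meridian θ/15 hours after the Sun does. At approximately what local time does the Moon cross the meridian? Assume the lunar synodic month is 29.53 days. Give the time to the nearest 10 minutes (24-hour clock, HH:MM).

Phase angle: θ = 360°·(19.0 d)/(29.53 d) = 231.6°.
The Moon trails the Sun by θ/15 = 231.6/15 ≈ 15.44 hours.
12:00 + 15.442 h ≈ 03:27 → 03:30 to the nearest ten minutes.

03:30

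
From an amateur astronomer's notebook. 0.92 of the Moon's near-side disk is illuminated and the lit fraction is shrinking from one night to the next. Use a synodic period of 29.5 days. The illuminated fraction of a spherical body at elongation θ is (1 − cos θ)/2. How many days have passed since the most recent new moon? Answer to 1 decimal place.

17.4 days

Invert f = (1 − cos θ)/2 to get cos θ = 1 − 2(0.92) = -0.840, hence θ₀ = arccos -0.840 = 147.1°.
Waning ⇒ past full, so θ = 360° − 147.1° = 212.9°.
At 360°/29.5 d per day, 212.9° corresponds to 17.44 days.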